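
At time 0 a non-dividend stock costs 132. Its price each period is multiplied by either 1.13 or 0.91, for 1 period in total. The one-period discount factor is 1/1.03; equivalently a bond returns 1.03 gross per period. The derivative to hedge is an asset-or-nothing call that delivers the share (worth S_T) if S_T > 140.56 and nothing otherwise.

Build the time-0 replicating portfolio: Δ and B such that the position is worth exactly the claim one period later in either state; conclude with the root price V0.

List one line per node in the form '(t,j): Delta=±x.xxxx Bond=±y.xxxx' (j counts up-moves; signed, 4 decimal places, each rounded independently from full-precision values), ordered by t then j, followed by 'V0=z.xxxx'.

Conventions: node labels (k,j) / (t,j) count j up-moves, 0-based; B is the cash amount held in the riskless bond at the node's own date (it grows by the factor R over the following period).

No-arbitrage ⇒ martingale measure with p* = (R−d)/(u−d) = 0.5455.
Terminal payoffs: V(1,0)=0.0000, V(1,1)=149.1600
Node (0,0) S=132.0000: V=(p*·149.1600+(1−p*)·0.0000)/1.03=78.9903; Δ=(149.1600−0.0000)/(149.1600−120.1200)=5.1364; B=V−Δ·S=-599.0097
Sanity check at the root: Δ(0,0)·S0 + B(0,0) reproduces V0 = 78.9903.

(0,0): Delta=5.1364 Bond=-599.0097
V0=78.9903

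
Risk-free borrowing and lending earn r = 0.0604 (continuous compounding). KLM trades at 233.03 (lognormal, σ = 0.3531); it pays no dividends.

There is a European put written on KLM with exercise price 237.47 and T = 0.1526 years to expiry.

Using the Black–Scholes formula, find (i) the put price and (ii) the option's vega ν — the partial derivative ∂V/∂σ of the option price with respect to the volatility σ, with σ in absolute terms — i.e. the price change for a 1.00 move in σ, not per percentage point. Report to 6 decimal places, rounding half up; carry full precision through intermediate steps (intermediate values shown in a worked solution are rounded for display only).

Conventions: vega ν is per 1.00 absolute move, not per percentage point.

price = 14.037358
ν = 36.316077

σ√T = 0.3531·√0.1526 = 0.137935
d₁ = (ln(S/K) + (r+σ²/2)T) / (σ√T) = (ln(233.03/237.47) + (0.0604+0.3531²/2)·0.1526) / 0.137935 = (-0.018874 + 0.018730) / 0.137935 = -0.001044
d₂ = d₁ − σ√T = -0.001044 − 0.137935 = -0.138979
e^{−rT} = 0.990825
N(−d₁) = 0.500416,  N(−d₂) = 0.555267
Put price V = K·e^{−rT}·N(−d₂) − S·N(−d₁) = 130.649414 − 116.612056 = 14.037358
φ(d₁) = (1/√(2π))·e^{−d₁²/2} = 0.398942
ν = S·φ(d₁)·√T = 36.316077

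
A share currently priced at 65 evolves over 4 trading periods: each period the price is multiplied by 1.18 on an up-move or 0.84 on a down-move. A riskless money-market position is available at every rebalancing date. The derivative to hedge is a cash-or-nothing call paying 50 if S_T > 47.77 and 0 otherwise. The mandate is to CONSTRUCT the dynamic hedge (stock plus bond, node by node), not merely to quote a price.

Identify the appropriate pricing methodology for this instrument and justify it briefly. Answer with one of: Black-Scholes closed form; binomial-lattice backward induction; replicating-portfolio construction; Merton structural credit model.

Key observation: a price alone would not answer the question — the per-node share/bond construction on the spot-65, 1.18/0.84 tree is required, and only the replicating-portfolio method yields it.

framework: replicating-portfolio construction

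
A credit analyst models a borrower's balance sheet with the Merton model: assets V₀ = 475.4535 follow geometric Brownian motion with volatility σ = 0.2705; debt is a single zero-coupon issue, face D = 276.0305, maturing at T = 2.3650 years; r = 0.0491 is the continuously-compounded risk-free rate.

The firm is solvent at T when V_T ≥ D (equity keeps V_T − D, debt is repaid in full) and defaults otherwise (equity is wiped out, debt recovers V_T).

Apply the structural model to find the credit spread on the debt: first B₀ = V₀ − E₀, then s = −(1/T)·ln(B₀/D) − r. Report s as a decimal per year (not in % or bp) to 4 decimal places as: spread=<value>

With assets at 475.4535 and a single debt payment of 276.0305 at 2.3650 years:
d₁ = [ln(V₀/D) + (r + σ²/2)T] / (σ√T)
   = [ln(475.4535/276.0305) + (0.0491 + 0.5·0.2705²)·2.3650] / (0.2705·√2.3650)
   = [0.543758 + 0.202645] / 0.415990 = 1.794281
d₂ = d₁ − σ√T = 1.794281 − 0.415990 = 1.378291
N(d₁) = 0.963616,  N(d₂) = 0.915943,  e^(−rT) = 0.890367
E₀ = V₀·N(d₁) − D·e^(−rT)·N(d₂)
   = 475.4535·0.963616 − 276.0305·0.890367·0.915943 = 233.044554
B₀ = V₀ − E₀ = 475.4535 − 233.044554 = 242.408946
spread = −(1/T)·ln(B₀/D) − r = −(1/2.3650)·ln(242.408946/276.0305) − 0.0491 = 0.00581975

spread=0.0058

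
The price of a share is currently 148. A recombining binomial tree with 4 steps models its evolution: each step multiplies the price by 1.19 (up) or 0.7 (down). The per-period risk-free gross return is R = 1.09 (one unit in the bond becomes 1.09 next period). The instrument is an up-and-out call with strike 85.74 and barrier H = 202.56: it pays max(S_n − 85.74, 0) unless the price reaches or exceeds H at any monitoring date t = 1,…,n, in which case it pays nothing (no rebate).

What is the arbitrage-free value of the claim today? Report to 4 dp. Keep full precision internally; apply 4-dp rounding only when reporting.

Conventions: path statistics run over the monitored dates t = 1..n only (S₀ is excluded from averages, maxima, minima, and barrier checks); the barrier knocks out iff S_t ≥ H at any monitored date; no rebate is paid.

With p* = (R−d)/(u−d) = 0.7959, sum probability × payoff across the paths and divide by R^4.
Enumerate all 2^4 = 16 price paths (U = up ×1.19, D = down ×0.7); each path with k up-moves has probability p*^k·(1−p*)^(4−k).
DDDD: M=103.6000, payoff=0.0000, prob=0.001735
UDDD: M=176.1200, payoff=0.0000, prob=0.006765
DUDD: M=123.2840, payoff=0.0000, prob=0.006765
UUDD: M=209.5828, payoff=0.0000, prob=0.026384
DDUD: M=103.6000, payoff=0.0000, prob=0.006765
UDUD: M=176.1200, payoff=16.9556, prob=0.026384
DUUD: M=146.7080, payoff=16.9556, prob=0.026384
UUUD: M=249.4035, payoff=0.0000, prob=0.102899
DDDU: M=103.6000, payoff=0.0000, prob=0.006765
UDDU: M=176.1200, payoff=16.9556, prob=0.026384
DUDU: M=123.2840, payoff=16.9556, prob=0.026384
UUDU: M=209.5828, payoff=0.0000, prob=0.102899
DDUU: M=103.6000, payoff=16.9556, prob=0.026384
UDUU: M=176.1200, payoff=88.8425, prob=0.102899
DUUU: M=174.5825, payoff=88.8425, prob=0.102899
UUUU: M=296.7902, payoff=0.0000, prob=0.401305
Price = Σ prob·payoff / R^4 = 20.520335 / 1.411582 = 14.5371

price = 14.5371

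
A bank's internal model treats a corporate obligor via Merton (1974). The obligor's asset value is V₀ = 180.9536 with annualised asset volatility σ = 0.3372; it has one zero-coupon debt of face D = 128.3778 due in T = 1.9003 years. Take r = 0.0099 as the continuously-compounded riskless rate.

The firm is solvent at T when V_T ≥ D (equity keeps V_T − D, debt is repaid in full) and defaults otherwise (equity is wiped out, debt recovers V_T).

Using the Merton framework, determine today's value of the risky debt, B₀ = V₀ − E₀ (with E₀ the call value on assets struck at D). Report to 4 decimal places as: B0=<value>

B0=117.3678

With assets at 180.9536 and a single debt payment of 128.3778 at 1.9003 years:
d₁ = [ln(V₀/D) + (r + σ²/2)T] / (σ√T)
   = [ln(180.9536/128.3778) + (0.0099 + 0.5·0.3372²)·1.9003] / (0.3372·√1.9003)
   = [0.343263 + 0.126849] / 0.464835 = 1.011352
d₂ = d₁ − σ√T = 1.011352 − 0.464835 = 0.546518
N(d₁) = 0.844076,  N(d₂) = 0.707645,  e^(−rT) = 0.981363
E₀ = V₀·N(d₁) − D·e^(−rT)·N(d₂)
   = 180.9536·0.844076 − 128.3778·0.981363·0.707645 = 63.585819
B₀ = V₀ − E₀ = 180.9536 − 63.585819 = 117.367781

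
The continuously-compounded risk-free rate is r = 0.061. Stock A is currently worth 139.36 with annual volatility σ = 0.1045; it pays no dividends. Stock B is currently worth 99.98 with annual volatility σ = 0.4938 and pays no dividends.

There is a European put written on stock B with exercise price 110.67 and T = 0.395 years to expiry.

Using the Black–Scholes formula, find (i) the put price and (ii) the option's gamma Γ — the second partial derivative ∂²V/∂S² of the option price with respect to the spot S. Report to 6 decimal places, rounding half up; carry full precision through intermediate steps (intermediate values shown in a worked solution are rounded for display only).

σ√T = 0.4938·√0.395 = 0.310348
d₁ = (ln(S/K) + (r+σ²/2)T) / (σ√T) = (ln(99.98/110.67) + (0.061+0.4938²/2)·0.395) / 0.310348 = (-0.101583 + 0.072253) / 0.310348 = -0.094505
d₂ = d₁ − σ√T = -0.094505 − 0.310348 = -0.404854
e^{−rT} = 0.976193
N(−d₁) = 0.537646,  N(−d₂) = 0.657207
Put price V = K·e^{−rT}·N(−d₂) − S·N(−d₁) = 71.001590 − 53.753854 = 17.247736
φ(d₁) = (1/√(2π))·e^{−d₁²/2} = 0.397165
Γ = φ(d₁) / (S·σ·√T) = 0.012800

price = 17.247736
Γ = 0.012800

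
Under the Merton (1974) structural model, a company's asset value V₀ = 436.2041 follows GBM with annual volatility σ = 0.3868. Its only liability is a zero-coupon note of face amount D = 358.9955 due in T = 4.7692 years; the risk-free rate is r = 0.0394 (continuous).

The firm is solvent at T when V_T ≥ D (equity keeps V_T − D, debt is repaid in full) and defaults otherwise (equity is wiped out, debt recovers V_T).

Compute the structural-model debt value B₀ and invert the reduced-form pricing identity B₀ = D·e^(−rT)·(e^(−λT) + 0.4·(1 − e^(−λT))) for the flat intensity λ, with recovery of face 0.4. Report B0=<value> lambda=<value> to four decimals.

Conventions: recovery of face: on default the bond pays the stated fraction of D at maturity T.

With assets at 436.2041 and a single debt payment of 358.9955 at 4.7692 years:
d₁ = [ln(V₀/D) + (r + σ²/2)T] / (σ√T)
   = [ln(436.2041/358.9955) + (0.0394 + 0.5·0.3868²)·4.7692] / (0.3868·√4.7692)
   = [0.194800 + 0.544677] / 0.844713 = 0.875418
d₂ = d₁ − σ√T = 0.875418 − 0.844713 = 0.030705
N(d₁) = 0.809327,  N(d₂) = 0.512248,  e^(−rT) = 0.828692
E₀ = V₀·N(d₁) − D·e^(−rT)·N(d₂)
   = 436.2041·0.809327 − 358.9955·0.828692·0.512248 = 200.639650
B₀ = V₀ − E₀ = 436.2041 − 200.639650 = 235.564450
e^(−λT) = (B₀·e^(rT)/D − 0.4)/(1 − 0.4) = (235.5644·1.206721/358.9955 − 0.4)/0.6 = 0.65303617
λ = −ln(0.65303617)/4.7692 = 0.089349

B0=235.5644 lambda=0.0893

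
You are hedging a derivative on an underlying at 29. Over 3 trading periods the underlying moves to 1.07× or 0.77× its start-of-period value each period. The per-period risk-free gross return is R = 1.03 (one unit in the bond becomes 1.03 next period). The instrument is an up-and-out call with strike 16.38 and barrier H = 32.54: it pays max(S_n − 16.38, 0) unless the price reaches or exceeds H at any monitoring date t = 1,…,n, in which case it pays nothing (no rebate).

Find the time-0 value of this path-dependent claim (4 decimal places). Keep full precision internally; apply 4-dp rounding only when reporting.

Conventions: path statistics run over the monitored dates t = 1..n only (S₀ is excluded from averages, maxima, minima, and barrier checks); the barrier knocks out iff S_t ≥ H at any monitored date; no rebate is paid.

price = 1.7691

Set p* = 0.8667 (from d < R < u); the path-dependent value is the discounted p*-expectation over all price paths.
Enumerate all 2^3 = 8 price paths (U = up ×1.07, D = down ×0.77); each path with k up-moves has probability p*^k·(1−p*)^(3−k).
DDD: M=22.3300, payoff=0.0000, prob=0.002370
UDD: M=31.0300, payoff=2.0177, prob=0.015407
DUD: M=23.8931, payoff=2.0177, prob=0.015407
UUD: M=33.2021, payoff=0.0000, prob=0.100148
DDU: M=22.3300, payoff=2.0177, prob=0.015407
UDU: M=31.0300, payoff=9.1856, prob=0.100148
DUU: M=25.5656, payoff=9.1856, prob=0.100148
UUU: M=35.5262, payoff=0.0000, prob=0.650963
Price = Σ prob·payoff / R^3 = 1.933107 / 1.092727 = 1.7691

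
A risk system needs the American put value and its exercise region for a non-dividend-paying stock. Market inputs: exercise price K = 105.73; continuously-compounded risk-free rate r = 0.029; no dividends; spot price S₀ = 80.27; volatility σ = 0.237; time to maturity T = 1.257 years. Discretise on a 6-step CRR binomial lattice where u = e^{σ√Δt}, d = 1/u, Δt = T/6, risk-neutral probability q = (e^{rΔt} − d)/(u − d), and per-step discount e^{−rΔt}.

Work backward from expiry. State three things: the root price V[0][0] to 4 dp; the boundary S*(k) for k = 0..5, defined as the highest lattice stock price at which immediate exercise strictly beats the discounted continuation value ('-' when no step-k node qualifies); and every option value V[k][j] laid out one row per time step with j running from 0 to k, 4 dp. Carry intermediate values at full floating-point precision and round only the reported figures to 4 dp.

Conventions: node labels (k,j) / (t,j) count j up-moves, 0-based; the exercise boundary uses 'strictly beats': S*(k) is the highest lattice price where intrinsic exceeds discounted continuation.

price = 25.8240
boundary = - 72.0182 80.2700 72.0182 80.2700 89.4673
tree:
25.8240
33.7118 18.2800
41.1154 25.4600 11.3493
47.7578 33.7118 17.3849 5.4744
53.7174 41.1154 25.4600 9.5516 1.4791
59.0644 47.7578 33.7118 16.2627 2.9819 0.0000
63.8617 53.7174 41.1154 25.4600 6.0115 0.0000 0.0000

Δt=0.20950  u=1.11458  d=0.89720  q=0.50094  discount=0.99394
step 6 (expiry): payoffs max(K−S,0) = 63.8617 53.7174 41.1154 25.4600 6.0115 0.0000 0.0000
step 5: (k=5,j=0): S=46.6656, K−S=59.0644, hold=58.4240 ⇒ V=59.0644 exercise | (k=5,j=1): S=57.9722, K−S=47.7578, hold=47.1174 ⇒ V=47.7578 exercise | (k=5,j=2): S=72.0182, K−S=33.7118, hold=33.0714 ⇒ V=33.7118 exercise | (k=5,j=3): S=89.4673, K−S=16.2627, hold=15.6222 ⇒ V=16.2627 exercise | (k=5,j=4): S=111.1443, K−S=0.0000, hold=2.9819 ⇒ V=2.9819 continue | (k=5,j=5): S=138.0732, K−S=0.0000, hold=0.0000 ⇒ V=0.0000 continue  boundary S*=89.4673
step 4: (k=4,j=0): S=52.0126, K−S=53.7174, hold=53.0770 ⇒ V=53.7174 exercise | (k=4,j=1): S=64.6146, K−S=41.1154, hold=40.4750 ⇒ V=41.1154 exercise | (k=4,j=2): S=80.2700, K−S=25.4600, hold=24.8196 ⇒ V=25.4600 exercise | (k=4,j=3): S=99.7185, K−S=6.0115, hold=9.5516 ⇒ V=9.5516 continue | (k=4,j=4): S=123.8792, K−S=0.0000, hold=1.4791 ⇒ V=1.4791 continue  boundary S*=80.2700
step 3: (k=3,j=0): S=57.9722, K−S=47.7578, hold=47.1174 ⇒ V=47.7578 exercise | (k=3,j=1): S=72.0182, K−S=33.7118, hold=33.0714 ⇒ V=33.7118 exercise | (k=3,j=2): S=89.4673, K−S=16.2627, hold=17.3849 ⇒ V=17.3849 continue | (k=3,j=3): S=111.1443, K−S=0.0000, hold=5.4744 ⇒ V=5.4744 continue  boundary S*=72.0182
step 2: (k=2,j=0): S=64.6146, K−S=41.1154, hold=40.4750 ⇒ V=41.1154 exercise | (k=2,j=1): S=80.2700, K−S=25.4600, hold=25.3783 ⇒ V=25.4600 exercise | (k=2,j=2): S=99.7185, K−S=6.0115, hold=11.3493 ⇒ V=11.3493 continue  boundary S*=80.2700
step 1: (k=1,j=0): S=72.0182, K−S=33.7118, hold=33.0714 ⇒ V=33.7118 exercise | (k=1,j=1): S=89.4673, K−S=16.2627, hold=18.2800 ⇒ V=18.2800 continue  boundary S*=72.0182
step 0: (k=0,j=0): S=80.2700, K−S=25.4600, hold=25.8240 ⇒ V=25.8240 continue  boundary S*=-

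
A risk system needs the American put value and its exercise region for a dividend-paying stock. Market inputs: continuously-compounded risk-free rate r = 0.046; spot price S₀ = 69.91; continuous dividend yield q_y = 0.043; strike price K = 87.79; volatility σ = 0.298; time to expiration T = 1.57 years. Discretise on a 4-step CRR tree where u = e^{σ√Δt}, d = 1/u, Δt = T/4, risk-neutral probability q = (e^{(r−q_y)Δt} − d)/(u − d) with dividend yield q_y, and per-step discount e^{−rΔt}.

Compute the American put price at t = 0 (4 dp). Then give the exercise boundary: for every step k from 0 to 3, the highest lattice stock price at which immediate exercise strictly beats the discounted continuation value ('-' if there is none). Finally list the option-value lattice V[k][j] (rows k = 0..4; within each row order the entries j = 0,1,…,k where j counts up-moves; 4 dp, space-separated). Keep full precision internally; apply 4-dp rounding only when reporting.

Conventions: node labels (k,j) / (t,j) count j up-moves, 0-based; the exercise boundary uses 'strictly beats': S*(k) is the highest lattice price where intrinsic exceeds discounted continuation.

price = 21.9774
boundary = - - 48.1257 58.0040
tree:
21.9774
30.2151 13.0506
39.6643 20.1751 5.0925
47.8603 29.7860 9.5422 0.0000
54.6605 39.6643 17.8800 0.0000 0.0000

Δt=0.39250, u=1.20526, d=0.82970, q=0.45660, disc=e^(-rΔt)=0.98211
k=4 terminal: V=max(K-S,0) → 54.6605 39.6643 17.8800 0.0000 0.0000
k=3: j=0 S=39.9297 intr=47.8603 cont=46.9578 V=47.8603[EX]; j=1 S=58.0040 intr=29.7860 cont=29.1859 V=29.7860[EX]; j=2 S=84.2598 intr=3.5302 cont=9.5422 V=9.5422[hold]; j=3 S=122.4005 intr=0.0000 cont=0.0000 V=0.0000[hold]  S*(3)=58.0040
k=2: j=0 S=48.1257 intr=39.6643 cont=38.8989 V=39.6643[EX]; j=1 S=69.9100 intr=17.8800 cont=20.1751 V=20.1751[hold]; j=2 S=101.5551 intr=0.0000 cont=5.0925 V=5.0925[hold]  S*(2)=48.1257
k=1: j=0 S=58.0040 intr=29.7860 cont=30.2151 V=30.2151[hold]; j=1 S=84.2598 intr=3.5302 cont=13.0506 V=13.0506[hold]  S*(1)=-
k=0: j=0 S=69.9100 intr=17.8800 cont=21.9774 V=21.9774[hold]  S*(0)=-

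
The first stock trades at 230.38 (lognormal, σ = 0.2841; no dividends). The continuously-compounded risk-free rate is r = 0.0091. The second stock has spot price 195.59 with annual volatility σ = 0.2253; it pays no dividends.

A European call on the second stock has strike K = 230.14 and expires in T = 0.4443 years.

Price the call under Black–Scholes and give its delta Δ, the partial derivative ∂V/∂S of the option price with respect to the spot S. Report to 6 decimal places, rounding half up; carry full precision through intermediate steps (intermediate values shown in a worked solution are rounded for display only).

σ√T = 0.2253·√0.4443 = 0.150176
d₁ = (ln(S/K) + (r+σ²/2)T) / (σ√T) = (ln(195.59/230.14) + (0.0091+0.2253²/2)·0.4443) / 0.150176 = (-0.162667 + 0.015319) / 0.150176 = -0.981169
d₂ = d₁ − σ√T = -0.981169 − 0.150176 = -1.131345
e^{−rT} = 0.995965
N(d₁) = 0.163255,  N(d₂) = 0.128955
Call price V = S·N(d₁) − K·e^{−rT}·N(d₂) = 31.930965 − 29.557942 = 2.373023
Δ = N(d₁) = 0.163255

price = 2.373023
Δ = 0.163255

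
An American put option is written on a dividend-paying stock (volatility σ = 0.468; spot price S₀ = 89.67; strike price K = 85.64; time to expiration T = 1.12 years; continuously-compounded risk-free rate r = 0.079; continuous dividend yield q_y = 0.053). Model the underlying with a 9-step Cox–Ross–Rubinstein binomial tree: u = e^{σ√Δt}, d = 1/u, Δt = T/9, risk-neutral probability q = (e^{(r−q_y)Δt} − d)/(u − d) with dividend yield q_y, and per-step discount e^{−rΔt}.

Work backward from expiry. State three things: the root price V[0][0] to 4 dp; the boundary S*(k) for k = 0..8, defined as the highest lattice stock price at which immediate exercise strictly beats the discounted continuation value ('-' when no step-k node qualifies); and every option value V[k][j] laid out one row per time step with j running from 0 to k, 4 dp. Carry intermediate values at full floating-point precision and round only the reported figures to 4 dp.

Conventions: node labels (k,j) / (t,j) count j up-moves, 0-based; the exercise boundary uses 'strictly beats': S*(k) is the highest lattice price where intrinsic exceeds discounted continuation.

Δt=0.12444  u=1.17951  d=0.84781  q=0.46859  discount=0.99022
step 9 (expiry): payoffs max(K−S,0) = 65.3469 57.4075 46.3621 30.9953 9.6166 0.0000 0.0000 0.0000 0.0000 0.0000
step 8: (k=8,j=0): S=23.9358, K−S=61.7042, hold=61.0237 ⇒ V=61.7042 exercise | (k=8,j=1): S=33.3003, K−S=52.3397, hold=51.7208 ⇒ V=52.3397 exercise | (k=8,j=2): S=46.3285, K−S=39.3115, hold=38.7783 ⇒ V=39.3115 exercise | (k=8,j=3): S=64.4537, K−S=21.1863, hold=20.7722 ⇒ V=21.1863 exercise | (k=8,j=4): S=89.6700, K−S=0.0000, hold=5.0604 ⇒ V=5.0604 continue | (k=8,j=5): S=124.7518, K−S=0.0000, hold=0.0000 ⇒ V=0.0000 continue | (k=8,j=6): S=173.5587, K−S=0.0000, hold=0.0000 ⇒ V=0.0000 continue | (k=8,j=7): S=241.4604, K−S=0.0000, hold=0.0000 ⇒ V=0.0000 continue | (k=8,j=8): S=335.9275, K−S=0.0000, hold=0.0000 ⇒ V=0.0000 continue  boundary S*=64.4537
step 7: (k=7,j=0): S=28.2325, K−S=57.4075, hold=56.7553 ⇒ V=57.4075 exercise | (k=7,j=1): S=39.2779, K−S=46.3621, hold=45.7825 ⇒ V=46.3621 exercise | (k=7,j=2): S=54.6447, K−S=30.9953, hold=30.5167 ⇒ V=30.9953 exercise | (k=7,j=3): S=76.0234, K−S=9.6166, hold=13.4965 ⇒ V=13.4965 continue | (k=7,j=4): S=105.7662, K−S=0.0000, hold=2.6628 ⇒ V=2.6628 continue | (k=7,j=5): S=147.1454, K−S=0.0000, hold=0.0000 ⇒ V=0.0000 continue | (k=7,j=6): S=204.7133, K−S=0.0000, hold=0.0000 ⇒ V=0.0000 continue | (k=7,j=7): S=284.8038, K−S=0.0000, hold=0.0000 ⇒ V=0.0000 continue  boundary S*=54.6447
step 6: (k=6,j=0): S=33.3003, K−S=52.3397, hold=51.7208 ⇒ V=52.3397 exercise | (k=6,j=1): S=46.3285, K−S=39.3115, hold=38.7783 ⇒ V=39.3115 exercise | (k=6,j=2): S=64.4537, K−S=21.1863, hold=22.5726 ⇒ V=22.5726 continue | (k=6,j=3): S=89.6700, K−S=0.0000, hold=8.3376 ⇒ V=8.3376 continue | (k=6,j=4): S=124.7518, K−S=0.0000, hold=1.4012 ⇒ V=1.4012 continue | (k=6,j=5): S=173.5587, K−S=0.0000, hold=0.0000 ⇒ V=0.0000 continue | (k=6,j=6): S=241.4604, K−S=0.0000, hold=0.0000 ⇒ V=0.0000 continue  boundary S*=46.3285
step 5: (k=5,j=0): S=39.2779, K−S=46.3621, hold=45.7825 ⇒ V=46.3621 exercise | (k=5,j=1): S=54.6447, K−S=30.9953, hold=31.1600 ⇒ V=31.1600 continue | (k=5,j=2): S=76.0234, K−S=9.6166, hold=15.7466 ⇒ V=15.7466 continue | (k=5,j=3): S=105.7662, K−S=0.0000, hold=5.0375 ⇒ V=5.0375 continue | (k=5,j=4): S=147.1454, K−S=0.0000, hold=0.7373 ⇒ V=0.7373 continue | (k=5,j=5): S=204.7133, K−S=0.0000, hold=0.0000 ⇒ V=0.0000 continue  boundary S*=39.2779
step 4: (k=4,j=0): S=46.3285, K−S=39.3115, hold=38.8547 ⇒ V=39.3115 exercise | (k=4,j=1): S=64.4537, K−S=21.1863, hold=23.7032 ⇒ V=23.7032 continue | (k=4,j=2): S=89.6700, K−S=0.0000, hold=10.6235 ⇒ V=10.6235 continue | (k=4,j=3): S=124.7518, K−S=0.0000, hold=2.9929 ⇒ V=2.9929 continue | (k=4,j=4): S=173.5587, K−S=0.0000, hold=0.3880 ⇒ V=0.3880 continue  boundary S*=46.3285
step 3: (k=3,j=0): S=54.6447, K−S=30.9953, hold=31.6846 ⇒ V=31.6846 continue | (k=3,j=1): S=76.0234, K−S=9.6166, hold=17.4023 ⇒ V=17.4023 continue | (k=3,j=2): S=105.7662, K−S=0.0000, hold=6.9789 ⇒ V=6.9789 continue | (k=3,j=3): S=147.1454, K−S=0.0000, hold=1.7549 ⇒ V=1.7549 continue  boundary S*=-
step 2: (k=2,j=0): S=64.4537, K−S=21.1863, hold=24.7475 ⇒ V=24.7475 continue | (k=2,j=1): S=89.6700, K−S=0.0000, hold=12.3955 ⇒ V=12.3955 continue | (k=2,j=2): S=124.7518, K−S=0.0000, hold=4.4867 ⇒ V=4.4867 continue  boundary S*=-
step 1: (k=1,j=0): S=76.0234, K−S=9.6166, hold=18.7740 ⇒ V=18.7740 continue | (k=1,j=1): S=105.7662, K−S=0.0000, hold=8.6045 ⇒ V=8.6045 continue  boundary S*=-
step 0: (k=0,j=0): S=89.6700, K−S=0.0000, hold=13.8716 ⇒ V=13.8716 continue  boundary S*=-

price = 13.8716
boundary = - - - - 46.3285 39.2779 46.3285 54.6447 64.4537
tree:
13.8716
18.7740 8.6045
24.7475 12.3955 4.4867
31.6846 17.4023 6.9789 1.7549
39.3115 23.7032 10.6235 2.9929 0.3880
46.3621 31.1600 15.7466 5.0375 0.7373 0.0000
52.3397 39.3115 22.5726 8.3376 1.4012 0.0000 0.0000
57.4075 46.3621 30.9953 13.4965 2.6628 0.0000 0.0000 0.0000
61.7042 52.3397 39.3115 21.1863 5.0604 0.0000 0.0000 0.0000 0.0000
65.3469 57.4075 46.3621 30.9953 9.6166 0.0000 0.0000 0.0000 0.0000 0.0000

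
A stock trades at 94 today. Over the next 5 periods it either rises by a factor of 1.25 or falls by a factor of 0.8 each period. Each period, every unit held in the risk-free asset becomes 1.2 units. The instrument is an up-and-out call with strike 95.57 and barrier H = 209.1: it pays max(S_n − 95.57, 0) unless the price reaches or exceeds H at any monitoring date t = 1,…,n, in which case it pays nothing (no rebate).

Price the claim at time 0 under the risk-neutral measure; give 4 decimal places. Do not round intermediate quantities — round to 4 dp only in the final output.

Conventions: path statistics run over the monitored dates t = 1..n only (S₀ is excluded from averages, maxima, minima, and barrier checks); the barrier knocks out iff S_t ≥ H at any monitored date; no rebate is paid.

With p* = (R−d)/(u−d) = 0.8889, sum probability × payoff across the paths and divide by R^5.
Enumerate all 2^5 = 32 price paths (U = up ×1.25, D = down ×0.8); each path with k up-moves has probability p*^k·(1−p*)^(5−k).
DDDDD: M=75.2000, payoff=0.0000, prob=0.000017
UDDDD: M=117.5000, payoff=0.0000, prob=0.000135
DUDDD: M=94.0000, payoff=0.0000, prob=0.000135
UUDDD: M=146.8750, payoff=0.0000, prob=0.001084
DDUDD: M=75.2000, payoff=0.0000, prob=0.000135
UDUDD: M=117.5000, payoff=0.0000, prob=0.001084
DUUDD: M=117.5000, payoff=0.0000, prob=0.001084
UUUDD: M=183.5938, payoff=21.9300, prob=0.008671
DDDUD: M=75.2000, payoff=0.0000, prob=0.000135
UDDUD: M=117.5000, payoff=0.0000, prob=0.001084
DUDUD: M=94.0000, payoff=0.0000, prob=0.001084
UUDUD: M=146.8750, payoff=21.9300, prob=0.008671
DDUUD: M=94.0000, payoff=0.0000, prob=0.001084
UDUUD: M=146.8750, payoff=21.9300, prob=0.008671
DUUUD: M=146.8750, payoff=21.9300, prob=0.008671
UUUUD: M=229.4922, payoff=0.0000, prob=0.069366
DDDDU: M=75.2000, payoff=0.0000, prob=0.000135
UDDDU: M=117.5000, payoff=0.0000, prob=0.001084
DUDDU: M=94.0000, payoff=0.0000, prob=0.001084
UUDDU: M=146.8750, payoff=21.9300, prob=0.008671
DDUDU: M=75.2000, payoff=0.0000, prob=0.001084
UDUDU: M=117.5000, payoff=21.9300, prob=0.008671
DUUDU: M=117.5000, payoff=21.9300, prob=0.008671
UUUDU: M=183.5938, payoff=88.0238, prob=0.069366
DDDUU: M=75.2000, payoff=0.0000, prob=0.001084
UDDUU: M=117.5000, payoff=21.9300, prob=0.008671
DUDUU: M=117.5000, payoff=21.9300, prob=0.008671
UUDUU: M=183.5938, payoff=88.0238, prob=0.069366
DDUUU: M=117.5000, payoff=21.9300, prob=0.008671
UDUUU: M=183.5938, payoff=88.0238, prob=0.069366
DUUUU: M=183.5938, payoff=88.0238, prob=0.069366
UUUUU: M=286.8652, payoff=0.0000, prob=0.554929
Price = Σ prob·payoff / R^5 = 26.324963 / 2.488320 = 10.5794

price = 10.5794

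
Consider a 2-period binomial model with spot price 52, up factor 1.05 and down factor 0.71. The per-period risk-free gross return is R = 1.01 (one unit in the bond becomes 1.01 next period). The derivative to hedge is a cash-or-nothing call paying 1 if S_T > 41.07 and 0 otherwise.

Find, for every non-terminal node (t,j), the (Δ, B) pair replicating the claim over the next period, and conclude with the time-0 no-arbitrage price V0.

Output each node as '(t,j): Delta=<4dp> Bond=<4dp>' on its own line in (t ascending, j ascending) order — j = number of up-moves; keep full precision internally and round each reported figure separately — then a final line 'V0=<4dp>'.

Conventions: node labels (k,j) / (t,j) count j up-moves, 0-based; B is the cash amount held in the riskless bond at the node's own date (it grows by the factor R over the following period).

Under the risk-neutral measure, an up-move has probability p* = (R−d)/(u−d) = 0.8824 and values discount at R = 1.01.
At maturity the claim pays: V(2,0)=0.0000, V(2,1)=0.0000, V(2,2)=1.0000
  t=1,j=0: stock 36.9200 → up 38.7660 (V=0.0000), down 26.2132 (V=0.0000). Price 0.0000; hedge Δ=0.0000, bond B=0.0000.
  t=1,j=1: stock 54.6000 → up 57.3300 (V=1.0000), down 38.7660 (V=0.0000). Price 0.8736; hedge Δ=0.0539, bond B=-2.0676.
  t=0,j=0: stock 52.0000 → up 54.6000 (V=0.8736), down 36.9200 (V=0.0000). Price 0.7632; hedge Δ=0.0494, bond B=-1.8063.
Check: Δ(0,0)·S0 + B(0,0) = 0.7632 = V0.

(0,0): Delta=0.0494 Bond=-1.8063
(1,0): Delta=0.0000 Bond=0.0000
(1,1): Delta=0.0539 Bond=-2.0676
V0=0.7632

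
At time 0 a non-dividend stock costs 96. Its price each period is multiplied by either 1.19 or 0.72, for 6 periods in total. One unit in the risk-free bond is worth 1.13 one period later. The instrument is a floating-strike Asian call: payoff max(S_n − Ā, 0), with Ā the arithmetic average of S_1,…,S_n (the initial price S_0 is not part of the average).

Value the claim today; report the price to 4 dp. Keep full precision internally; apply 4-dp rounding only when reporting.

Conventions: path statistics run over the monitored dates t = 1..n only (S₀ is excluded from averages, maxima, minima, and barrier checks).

Under the martingale measure an up-move has probability p* = 0.8723; value the claim as the probability-weighted average of per-path payoffs, discounted 6 periods at R = 1.13.
Enumerate all 2^6 = 64 price paths (U = up ×1.19, D = down ×0.72); each path with k up-moves has probability p*^k·(1−p*)^(6−k).
DDDDDD: Ā=35.4111, payoff=0.0000, prob=0.000004
UDDDDD: Ā=58.5266, payoff=0.0000, prob=0.000030
DUDDDD: Ā=51.0066, payoff=0.0000, prob=0.000030
UUDDDD: Ā=84.3026, payoff=0.0000, prob=0.000202
DDUDDD: Ā=45.5922, payoff=0.0000, prob=0.000030
UDUDDD: Ā=75.3538, payoff=0.0000, prob=0.000202
DUUDDD: Ā=67.8338, payoff=0.0000, prob=0.000202
UUUDDD: Ā=112.1143, payoff=0.0000, prob=0.001381
DDDUDD: Ā=41.6939, payoff=0.0000, prob=0.000030
UDDUDD: Ā=68.9107, payoff=0.0000, prob=0.000202
DUDUDD: Ā=61.3907, payoff=0.0000, prob=0.000202
UUDUDD: Ā=101.4652, payoff=0.0000, prob=0.001381
DDUUDD: Ā=55.9763, payoff=0.0000, prob=0.000202
UDUUDD: Ā=92.5164, payoff=0.0000, prob=0.001381
DUUUDD: Ā=84.9964, payoff=0.0000, prob=0.001381
UUUUDD: Ā=140.4802, payoff=0.0000, prob=0.009437
DDDDUD: Ā=38.8871, payoff=0.0000, prob=0.000030
UDDDUD: Ā=64.2717, payoff=0.0000, prob=0.000202
DUDDUD: Ā=56.7517, payoff=0.0000, prob=0.000202
UUDDUD: Ā=93.7979, payoff=0.0000, prob=0.001381
DDUDUD: Ā=51.3373, payoff=0.0000, prob=0.000202
UDUDUD: Ā=84.8491, payoff=0.0000, prob=0.001381
DUUDUD: Ā=77.3291, payoff=0.0000, prob=0.001381
UUUDUD: Ā=127.8078, payoff=0.0000, prob=0.009437
DDDUUD: Ā=47.4389, payoff=0.0000, prob=0.000202
UDDUUD: Ā=78.4059, payoff=0.0000, prob=0.001381
DUDUUD: Ā=70.8859, payoff=0.0000, prob=0.001381
UUDUUD: Ā=117.1587, payoff=0.0000, prob=0.009437
DDUUUD: Ā=65.4715, payoff=0.0000, prob=0.001381
UDUUUD: Ā=108.2099, payoff=0.0000, prob=0.009437
DUUUUD: Ā=100.6899, payoff=0.0000, prob=0.009437
UUUUUD: Ā=166.4180, payoff=0.0000, prob=0.064489
DDDDDU: Ā=36.8661, payoff=0.0000, prob=0.000030
UDDDDU: Ā=60.9315, payoff=0.0000, prob=0.000202
DUDDDU: Ā=53.4115, payoff=0.0000, prob=0.000202
UUDDDU: Ā=88.2774, payoff=0.0000, prob=0.001381
DDUDDU: Ā=47.9971, payoff=0.0000, prob=0.000202
UDUDDU: Ā=79.3286, payoff=0.0000, prob=0.001381
DUUDDU: Ā=71.8086, payoff=0.0000, prob=0.001381
UUUDDU: Ā=118.6836, payoff=0.0000, prob=0.009437
DDDUDU: Ā=44.0988, payoff=0.0000, prob=0.000202
UDDUDU: Ā=72.8855, payoff=0.0000, prob=0.001381
DUDUDU: Ā=65.3655, payoff=0.0000, prob=0.001381
UUDUDU: Ā=108.0346, payoff=0.0000, prob=0.009437
DDUUDU: Ā=59.9511, payoff=0.4312, prob=0.001381
UDUUDU: Ā=99.0858, payoff=0.7127, prob=0.009437
DUUUDU: Ā=91.5658, payoff=8.2327, prob=0.009437
UUUUDU: Ā=151.3379, payoff=13.6069, prob=0.064489
DDDDUU: Ā=41.2919, payoff=0.0000, prob=0.000202
UDDDUU: Ā=68.2464, payoff=0.0000, prob=0.001381
DUDDUU: Ā=60.7264, payoff=0.0000, prob=0.001381
UUDDUU: Ā=100.3672, payoff=0.0000, prob=0.009437
DDUDUU: Ā=55.3120, payoff=5.0703, prob=0.001381
UDUDUU: Ā=91.4184, payoff=8.3801, prob=0.009437
DUUDUU: Ā=83.8984, payoff=15.9001, prob=0.009437
UUUDUU: Ā=138.6655, payoff=26.2793, prob=0.064489
DDDUUU: Ā=51.4136, payoff=8.9687, prob=0.001381
UDDUUU: Ā=84.9753, payoff=14.8232, prob=0.009437
DUDUUU: Ā=77.4553, payoff=22.3432, prob=0.009437
UUDUUU: Ā=128.0164, payoff=36.9284, prob=0.064489
DDUUUU: Ā=72.0409, payoff=27.7576, prob=0.009437
UDUUUU: Ā=119.0676, payoff=45.8772, prob=0.064489
DUUUUU: Ā=111.5476, payoff=53.3972, prob=0.064489
UUUUUU: Ā=184.3634, payoff=88.2536, prob=0.440673
Price = Σ prob·payoff / R^6 = 51.192949 / 2.081952 = 24.5889

price = 24.5889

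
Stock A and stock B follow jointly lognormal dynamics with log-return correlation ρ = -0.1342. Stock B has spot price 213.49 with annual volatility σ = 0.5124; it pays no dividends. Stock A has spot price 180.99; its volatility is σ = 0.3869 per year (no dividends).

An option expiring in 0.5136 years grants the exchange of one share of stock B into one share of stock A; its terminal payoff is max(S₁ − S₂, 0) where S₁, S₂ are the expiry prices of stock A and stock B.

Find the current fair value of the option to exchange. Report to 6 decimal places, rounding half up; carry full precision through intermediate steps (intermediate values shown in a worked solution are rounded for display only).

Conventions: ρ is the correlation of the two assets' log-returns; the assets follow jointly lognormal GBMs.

exchange price = 23.947300

σ_eff = √(σ₁² + σ₂² − 2ρσ₁σ₂) = √(0.3869² + 0.5124² − 2·-0.1342·0.3869·0.5124) = 0.682243
d₁ = (ln(S₁/S₂) + (q₂ − q₁ + σ_eff²/2)T) / (σ_eff√T) = (ln(180.99/213.49) + (0.0 − 0.0 + 0.232728)·0.5136) / 0.488935 = -0.093303
d₂ = d₁ − σ_eff√T = -0.093303 − 0.488935 = -0.582239
N(d₁) = 0.462831,  N(d₂) = 0.280203
V = S₁·e^{−q₁T}·N(d₁) − S₂·e^{−q₂T}·N(d₂) = 83.767825 − 59.820525 = 23.947300
Key observation: r never enters — measured in units of stock B, the claim is a call on S₁/S₂ struck at 1, so only the dividend yields and σ_eff matter.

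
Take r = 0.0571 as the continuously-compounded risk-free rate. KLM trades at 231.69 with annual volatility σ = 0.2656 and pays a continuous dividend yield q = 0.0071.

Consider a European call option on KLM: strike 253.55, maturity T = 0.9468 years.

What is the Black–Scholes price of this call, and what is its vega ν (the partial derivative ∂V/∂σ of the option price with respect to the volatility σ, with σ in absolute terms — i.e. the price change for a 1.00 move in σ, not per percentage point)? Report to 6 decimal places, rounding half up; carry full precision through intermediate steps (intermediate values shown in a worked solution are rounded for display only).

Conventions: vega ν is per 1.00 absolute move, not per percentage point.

σ√T = 0.2656·√0.9468 = 0.258438
d₁ = (ln(S/K) + (r−q+σ²/2)T) / (σ√T) = (ln(231.69/253.55) + (0.0571−0.0071+0.2656²/2)·0.9468) / 0.258438 = (-0.090161 + 0.080735) / 0.258438 = -0.036471
d₂ = d₁ − σ√T = -0.036471 − 0.258438 = -0.294910
e^{−rT} = 0.947373
e^{−qT} = 0.993300
N(d₁) = 0.485453,  N(d₂) = 0.384031
Call price V = S·e^{−qT}·N(d₁) − K·e^{−rT}·N(d₂) = 111.721136 − 92.246834 = 19.474302
φ(d₁) = (1/√(2π))·e^{−d₁²/2} = 0.398677
ν = S·e^{−qT}·φ(d₁)·√T = 89.276713

price = 19.474302
ν = 89.276713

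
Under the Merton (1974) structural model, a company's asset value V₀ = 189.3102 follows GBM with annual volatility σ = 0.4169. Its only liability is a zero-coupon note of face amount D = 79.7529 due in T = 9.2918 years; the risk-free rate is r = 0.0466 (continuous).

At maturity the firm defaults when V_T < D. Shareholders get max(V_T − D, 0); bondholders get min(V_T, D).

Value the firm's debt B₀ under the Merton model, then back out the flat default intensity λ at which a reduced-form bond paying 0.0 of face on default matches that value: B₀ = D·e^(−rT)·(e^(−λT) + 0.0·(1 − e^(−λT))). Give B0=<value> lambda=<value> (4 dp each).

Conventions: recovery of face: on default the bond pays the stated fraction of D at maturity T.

B0=42.8683 lambda=0.0202

With assets at 189.3102 and a single debt payment of 79.7529 at 9.2918 years:
d₁ = [ln(V₀/D) + (r + σ²/2)T] / (σ√T)
   = [ln(189.3102/79.7529) + (0.0466 + 0.5·0.4169²)·9.2918] / (0.4169·√9.2918)
   = [0.864454 + 1.240481] / 1.270814 = 1.656368
d₂ = d₁ − σ√T = 1.656368 − 1.270814 = 0.385555
N(d₁) = 0.951176,  N(d₂) = 0.650087,  e^(−rT) = 0.648562
E₀ = V₀·N(d₁) − D·e^(−rT)·N(d₂)
   = 189.3102·0.951176 − 79.7529·0.648562·0.650087 = 146.441852
B₀ = V₀ − E₀ = 189.3102 − 146.441852 = 42.868348
e^(−λT) = (B₀·e^(rT)/D − 0)/(1 − 0) = (42.8683·1.541873/79.7529 − 0)/1 = 0.82877829
λ = −ln(0.82877829)/9.2918 = 0.020212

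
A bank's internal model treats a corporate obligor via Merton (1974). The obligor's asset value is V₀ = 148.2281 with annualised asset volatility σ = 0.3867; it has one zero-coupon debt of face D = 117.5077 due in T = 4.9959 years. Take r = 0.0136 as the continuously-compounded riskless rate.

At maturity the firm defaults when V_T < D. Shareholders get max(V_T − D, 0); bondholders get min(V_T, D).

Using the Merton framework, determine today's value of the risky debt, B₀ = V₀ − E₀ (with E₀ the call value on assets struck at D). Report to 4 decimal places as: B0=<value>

Work the structural quantities from V₀ = 148.2281 against face 117.5077:
d₁ = [ln(V₀/D) + (r + σ²/2)T] / (σ√T)
   = [ln(148.2281/117.5077) + (0.0136 + 0.5·0.3867²)·4.9959] / (0.3867·√4.9959)
   = [0.232248 + 0.441480] / 0.864333 = 0.779478
d₂ = d₁ − σ√T = 0.779478 − 0.864333 = -0.084855
N(d₁) = 0.782151,  N(d₂) = 0.466188,  e^(−rT) = 0.934313
E₀ = V₀·N(d₁) − D·e^(−rT)·N(d₂)
   = 148.2281·0.782151 − 117.5077·0.934313·0.466188 = 64.754424
B₀ = V₀ − E₀ = 148.2281 − 64.754424 = 83.473676

B0=83.4737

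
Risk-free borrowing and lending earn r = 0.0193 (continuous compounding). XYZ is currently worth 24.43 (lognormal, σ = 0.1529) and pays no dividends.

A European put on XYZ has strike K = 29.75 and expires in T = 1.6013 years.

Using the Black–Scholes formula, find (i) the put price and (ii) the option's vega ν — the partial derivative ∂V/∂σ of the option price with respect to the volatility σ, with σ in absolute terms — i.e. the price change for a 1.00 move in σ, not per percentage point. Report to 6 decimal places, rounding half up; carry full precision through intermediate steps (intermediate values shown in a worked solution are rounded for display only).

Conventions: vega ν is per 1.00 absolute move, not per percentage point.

σ√T = 0.1529·√1.6013 = 0.193483
d₁ = (ln(S/K) + (r+σ²/2)T) / (σ√T) = (ln(24.43/29.75) + (0.0193+0.1529²/2)·1.6013) / 0.193483 = (-0.197017 + 0.049623) / 0.193483 = -0.761792
d₂ = d₁ − σ√T = -0.761792 − 0.193483 = -0.955276
e^{−rT} = 0.969568
N(−d₁) = 0.776908,  N(−d₂) = 0.830281
Put price V = K·e^{−rT}·N(−d₂) − S·N(−d₁) = 23.949150 − 18.979864 = 4.969287
φ(d₁) = (1/√(2π))·e^{−d₁²/2} = 0.298465
ν = S·φ(d₁)·√T = 9.226847

price = 4.969287
ν = 9.226847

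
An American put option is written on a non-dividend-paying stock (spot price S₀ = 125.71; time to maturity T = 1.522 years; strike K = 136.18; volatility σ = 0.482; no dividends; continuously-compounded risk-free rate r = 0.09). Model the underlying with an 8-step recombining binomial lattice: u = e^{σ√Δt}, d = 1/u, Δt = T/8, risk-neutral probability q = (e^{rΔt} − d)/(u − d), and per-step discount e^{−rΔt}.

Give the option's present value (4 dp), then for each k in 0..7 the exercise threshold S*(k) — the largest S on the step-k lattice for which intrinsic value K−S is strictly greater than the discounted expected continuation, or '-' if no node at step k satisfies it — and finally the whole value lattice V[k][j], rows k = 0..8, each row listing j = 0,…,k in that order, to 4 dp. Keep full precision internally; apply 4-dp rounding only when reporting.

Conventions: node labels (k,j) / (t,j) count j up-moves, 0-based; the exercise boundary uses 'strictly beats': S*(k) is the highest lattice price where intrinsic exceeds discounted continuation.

price = 28.4609
boundary = - - 82.5582 66.9045 82.5582 66.9045 82.5582 101.8744
tree:
28.4609
39.6739 17.7217
53.6218 26.4667 9.1882
69.2755 38.3574 14.9472 3.4807
81.9611 53.6218 23.7246 6.2817 0.6697
92.2414 69.2755 36.4639 11.2192 1.3317 0.0000
100.5725 81.9611 53.6218 19.7807 2.6481 0.0000 0.0000
107.3240 92.2414 69.2755 34.3056 5.2655 0.0000 0.0000 0.0000
112.7953 100.5725 81.9611 53.6218 10.4700 0.0000 0.0000 0.0000 0.0000

params: Δt=0.19025 u=1.23397 d=0.81039 q=0.48840 e^(-rΔt)=0.98302
t_8 payoffs: 112.7953 100.5725 81.9611 53.6218 10.4700 0.0000 0.0000 0.0000 0.0000
t_7: node(7,0) S=28.8560 payoff=107.3240 vs cont=105.0121 → 107.3240 [stop]  node(7,1) S=43.9386 payoff=92.2414 vs cont=89.9296 → 92.2414 [stop]  node(7,2) S=66.9045 payoff=69.2755 vs cont=66.9636 → 69.2755 [stop]  node(7,3) S=101.8744 payoff=34.3056 vs cont=31.9937 → 34.3056 [stop]  node(7,4) S=155.1224 payoff=0.0000 vs cont=5.2655 → 5.2655 [wait]  node(7,5) S=236.2024 payoff=0.0000 vs cont=0.0000 → 0.0000 [wait]  node(7,6) S=359.6615 payoff=0.0000 vs cont=0.0000 → 0.0000 [wait]  node(7,7) S=547.6506 payoff=0.0000 vs cont=0.0000 → 0.0000 [wait]  ⇒ S*(7)=101.8744
t_6: node(6,0) S=35.6075 payoff=100.5725 vs cont=98.2607 → 100.5725 [stop]  node(6,1) S=54.2189 payoff=81.9611 vs cont=79.6492 → 81.9611 [stop]  node(6,2) S=82.5582 payoff=53.6218 vs cont=51.3099 → 53.6218 [stop]  node(6,3) S=125.7100 payoff=10.4700 vs cont=19.7807 → 19.7807 [wait]  node(6,4) S=191.4165 payoff=0.0000 vs cont=2.6481 → 2.6481 [wait]  node(6,5) S=291.4668 payoff=0.0000 vs cont=0.0000 → 0.0000 [wait]  node(6,6) S=443.8117 payoff=0.0000 vs cont=0.0000 → 0.0000 [wait]  ⇒ S*(6)=82.5582
t_5: node(5,0) S=43.9386 payoff=92.2414 vs cont=89.9296 → 92.2414 [stop]  node(5,1) S=66.9045 payoff=69.2755 vs cont=66.9636 → 69.2755 [stop]  node(5,2) S=101.8744 payoff=34.3056 vs cont=36.4639 → 36.4639 [wait]  node(5,3) S=155.1224 payoff=0.0000 vs cont=11.2192 → 11.2192 [wait]  node(5,4) S=236.2024 payoff=0.0000 vs cont=1.3317 → 1.3317 [wait]  node(5,5) S=359.6615 payoff=0.0000 vs cont=0.0000 → 0.0000 [wait]  ⇒ S*(5)=66.9045
t_4: node(4,0) S=54.2189 payoff=81.9611 vs cont=79.6492 → 81.9611 [stop]  node(4,1) S=82.5582 payoff=53.6218 vs cont=52.3461 → 53.6218 [stop]  node(4,2) S=125.7100 payoff=10.4700 vs cont=23.7246 → 23.7246 [wait]  node(4,3) S=191.4165 payoff=0.0000 vs cont=6.2817 → 6.2817 [wait]  node(4,4) S=291.4668 payoff=0.0000 vs cont=0.6697 → 0.6697 [wait]  ⇒ S*(4)=82.5582
t_3: node(3,0) S=66.9045 payoff=69.2755 vs cont=66.9636 → 69.2755 [stop]  node(3,1) S=101.8744 payoff=34.3056 vs cont=38.3574 → 38.3574 [wait]  node(3,2) S=155.1224 payoff=0.0000 vs cont=14.9472 → 14.9472 [wait]  node(3,3) S=236.2024 payoff=0.0000 vs cont=3.4807 → 3.4807 [wait]  ⇒ S*(3)=66.9045
t_2: node(2,0) S=82.5582 payoff=53.6218 vs cont=53.2552 → 53.6218 [stop]  node(2,1) S=125.7100 payoff=10.4700 vs cont=26.4667 → 26.4667 [wait]  node(2,2) S=191.4165 payoff=0.0000 vs cont=9.1882 → 9.1882 [wait]  ⇒ S*(2)=82.5582
t_1: node(1,0) S=101.8744 payoff=34.3056 vs cont=39.6739 → 39.6739 [wait]  node(1,1) S=155.1224 payoff=0.0000 vs cont=17.7217 → 17.7217 [wait]  ⇒ S*(1)=-
t_0: node(0,0) S=125.7100 payoff=10.4700 vs cont=28.4609 → 28.4609 [wait]  ⇒ S*(0)=-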